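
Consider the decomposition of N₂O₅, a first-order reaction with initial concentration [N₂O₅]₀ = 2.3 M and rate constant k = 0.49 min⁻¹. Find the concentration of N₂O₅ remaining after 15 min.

0.001478 M

Step 1: For a first-order reaction: [N₂O₅] = [N₂O₅]₀ × e^(-kt)
Step 2: [N₂O₅] = 2.3 × e^(-0.49 × 15)
Step 3: [N₂O₅] = 2.3 × e^(-7.35)
Step 4: [N₂O₅] = 2.3 × 0.000642592 = 0.001478 M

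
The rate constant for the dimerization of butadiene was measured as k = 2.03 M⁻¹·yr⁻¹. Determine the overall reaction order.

second order (2)

Step 1: The units of k for an nth-order reaction are (concentration)^(1-n)·(time)⁻¹.
Step 2: Here k has units M⁻¹·yr⁻¹, so the concentration exponent is -1.
Step 3: 1 - n = -1 ⇒ n = 2. The reaction is second order.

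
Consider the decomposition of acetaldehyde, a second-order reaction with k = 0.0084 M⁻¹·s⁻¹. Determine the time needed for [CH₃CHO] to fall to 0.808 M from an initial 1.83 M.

82.28 s

Step 1: For second-order: t = (1/[CH₃CHO] - 1/[CH₃CHO]₀)/k
Step 2: t = (1/0.808 - 1/1.83)/0.0084
Step 3: t = (1.238 - 0.5464)/0.0084
Step 4: t = 0.6912/0.0084 = 82.28 s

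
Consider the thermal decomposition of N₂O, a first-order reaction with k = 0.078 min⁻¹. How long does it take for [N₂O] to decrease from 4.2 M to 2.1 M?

8.887 min

Step 1: For first-order: t = ln([N₂O]₀/[N₂O])/k
Step 2: t = ln(4.2/2.1)/0.078
Step 3: t = ln(2)/0.078
Step 4: t = 0.6931/0.078 = 8.887 min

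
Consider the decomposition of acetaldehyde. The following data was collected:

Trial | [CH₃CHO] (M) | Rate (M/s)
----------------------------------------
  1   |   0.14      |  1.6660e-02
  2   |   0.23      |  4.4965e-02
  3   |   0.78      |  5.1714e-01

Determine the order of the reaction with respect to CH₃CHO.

second order (2)

Step 1: Compare trials to find order n where rate₂/rate₁ = ([CH₃CHO]₂/[CH₃CHO]₁)^n
Step 2: rate₂/rate₁ = 4.4965e-02/1.6660e-02 = 2.699
Step 3: [CH₃CHO]₂/[CH₃CHO]₁ = 0.23/0.14 = 1.643
Step 4: n = ln(2.699)/ln(1.643) = 2.00 ≈ 2
Step 5: The reaction is second order in CH₃CHO.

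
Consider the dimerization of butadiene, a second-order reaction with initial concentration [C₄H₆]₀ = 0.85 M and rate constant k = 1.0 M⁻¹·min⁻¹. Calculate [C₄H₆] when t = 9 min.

0.09827 M

Step 1: For a second-order reaction: 1/[C₄H₆] = 1/[C₄H₆]₀ + kt
Step 2: 1/[C₄H₆] = 1/0.85 + 1.0 × 9
Step 3: 1/[C₄H₆] = 1.176 + 9 = 10.18
Step 4: [C₄H₆] = 1/10.18 = 0.09827 M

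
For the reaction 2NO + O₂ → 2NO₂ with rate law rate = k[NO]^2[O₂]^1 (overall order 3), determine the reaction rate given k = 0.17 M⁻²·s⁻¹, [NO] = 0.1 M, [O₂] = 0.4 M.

0.00068 M/s

Step 1: The rate law is rate = k[NO]^2[O₂]^1, overall order = 2+1 = 3
Step 2: Substitute values: rate = 0.17 × (0.1)^2 × (0.4)^1
Step 3: rate = 0.17 × 0.01 × 0.4 = 0.00068 M/s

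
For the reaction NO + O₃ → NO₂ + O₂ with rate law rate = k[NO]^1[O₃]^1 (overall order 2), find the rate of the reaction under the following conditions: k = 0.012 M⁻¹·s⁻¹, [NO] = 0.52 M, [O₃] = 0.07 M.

0.0004368 M/s

Step 1: The rate law is rate = k[NO]^1[O₃]^1, overall order = 1+1 = 2
Step 2: Substitute values: rate = 0.012 × (0.52)^1 × (0.07)^1
Step 3: rate = 0.012 × 0.52 × 0.07 = 0.0004368 M/s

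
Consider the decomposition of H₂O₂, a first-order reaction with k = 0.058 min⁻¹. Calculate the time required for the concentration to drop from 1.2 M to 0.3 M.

23.9 min

Step 1: For first-order: t = ln([H₂O₂]₀/[H₂O₂])/k
Step 2: t = ln(1.2/0.3)/0.058
Step 3: t = ln(4)/0.058
Step 4: t = 1.386/0.058 = 23.9 min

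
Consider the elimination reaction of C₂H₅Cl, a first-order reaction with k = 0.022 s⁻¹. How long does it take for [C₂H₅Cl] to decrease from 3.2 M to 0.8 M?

63.01 s

Step 1: For first-order: t = ln([C₂H₅Cl]₀/[C₂H₅Cl])/k
Step 2: t = ln(3.2/0.8)/0.022
Step 3: t = ln(4)/0.022
Step 4: t = 1.386/0.022 = 63.01 s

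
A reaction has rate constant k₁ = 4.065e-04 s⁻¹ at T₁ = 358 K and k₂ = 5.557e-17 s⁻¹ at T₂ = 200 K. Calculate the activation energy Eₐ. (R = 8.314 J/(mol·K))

111.6 kJ/mol

Step 1: Use the two-temperature Arrhenius form: ln(k₂/k₁) = -Eₐ/R × (1/T₂ - 1/T₁)
Step 2: ln(k₂/k₁) = ln(5.557e-17/4.065e-04) = ln(1.36704e-13) = -29.621
Step 3: 1/T₂ - 1/T₁ = 1/200 - 1/358 = 2.206704e-03 K⁻¹
Step 4: Eₐ = -R × ln(k₂/k₁) / (1/T₂ - 1/T₁) = -8.314 × -29.621 / 2.206704e-03
Step 5: Eₐ = 1.1160e+05 J/mol = 111.6 kJ/mol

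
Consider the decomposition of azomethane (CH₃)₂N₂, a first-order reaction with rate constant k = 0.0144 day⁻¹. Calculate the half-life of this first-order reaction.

48.14 day

Step 1: For a first-order reaction, t₁/₂ = ln(2)/k
Step 2: t₁/₂ = ln(2)/0.0144
Step 3: t₁/₂ = 0.6931/0.0144 = 48.14 day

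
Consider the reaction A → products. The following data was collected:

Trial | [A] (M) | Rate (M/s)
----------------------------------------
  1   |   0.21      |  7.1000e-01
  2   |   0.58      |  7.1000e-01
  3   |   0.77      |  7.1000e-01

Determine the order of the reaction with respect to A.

zeroth order (0)

Step 1: Compare trials - when concentration changes, rate stays constant.
Step 2: rate₂/rate₁ = 7.1000e-01/7.1000e-01 = 1
Step 3: [A]₂/[A]₁ = 0.58/0.21 = 2.762
Step 4: Since rate ratio ≈ (conc ratio)^0, the reaction is zeroth order.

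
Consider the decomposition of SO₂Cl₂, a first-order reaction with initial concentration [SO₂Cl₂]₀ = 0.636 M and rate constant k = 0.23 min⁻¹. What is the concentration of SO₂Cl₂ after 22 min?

0.004036 M

Step 1: For a first-order reaction: [SO₂Cl₂] = [SO₂Cl₂]₀ × e^(-kt)
Step 2: [SO₂Cl₂] = 0.636 × e^(-0.23 × 22)
Step 3: [SO₂Cl₂] = 0.636 × e^(-5.06)
Step 4: [SO₂Cl₂] = 0.636 × 0.00634556 = 0.004036 M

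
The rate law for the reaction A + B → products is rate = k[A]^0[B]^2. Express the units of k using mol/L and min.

(mol/L)⁻¹·min⁻¹

Step 1: Overall order = 0 + 2 = 2.
Step 2: rate has units mol/L·min⁻¹; [A]^0[B]^2 has units (mol/L)^2.
Step 3: k = rate/([A]^0[B]^2), so units of k = (mol/L)^(1-2)·min⁻¹ = (mol/L)⁻¹·min⁻¹.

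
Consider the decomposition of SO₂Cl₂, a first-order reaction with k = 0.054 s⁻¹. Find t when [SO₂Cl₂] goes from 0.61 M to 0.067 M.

40.9 s

Step 1: For first-order: t = ln([SO₂Cl₂]₀/[SO₂Cl₂])/k
Step 2: t = ln(0.61/0.067)/0.054
Step 3: t = ln(9.104)/0.054
Step 4: t = 2.209/0.054 = 40.9 s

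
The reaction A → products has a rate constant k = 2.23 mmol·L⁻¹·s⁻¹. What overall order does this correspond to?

zeroth order (0)

Step 1: The units of k for an nth-order reaction are (concentration)^(1-n)·(time)⁻¹.
Step 2: Here k has units mmol·L⁻¹·s⁻¹, so the concentration exponent is 1.
Step 3: 1 - n = 1 ⇒ n = 0. The reaction is zeroth order.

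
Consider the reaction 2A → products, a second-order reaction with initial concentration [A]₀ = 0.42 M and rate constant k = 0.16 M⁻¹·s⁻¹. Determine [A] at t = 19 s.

0.1845 M

Step 1: For a second-order reaction: 1/[A] = 1/[A]₀ + kt
Step 2: 1/[A] = 1/0.42 + 0.16 × 19
Step 3: 1/[A] = 2.381 + 3.04 = 5.421
Step 4: [A] = 1/5.421 = 0.1845 M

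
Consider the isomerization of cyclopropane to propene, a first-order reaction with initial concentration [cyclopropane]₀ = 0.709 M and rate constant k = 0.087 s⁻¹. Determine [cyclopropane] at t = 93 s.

0.0002172 M

Step 1: For a first-order reaction: [cyclopropane] = [cyclopropane]₀ × e^(-kt)
Step 2: [cyclopropane] = 0.709 × e^(-0.087 × 93)
Step 3: [cyclopropane] = 0.709 × e^(-8.091)
Step 4: [cyclopropane] = 0.709 × 0.000306283 = 0.0002172 M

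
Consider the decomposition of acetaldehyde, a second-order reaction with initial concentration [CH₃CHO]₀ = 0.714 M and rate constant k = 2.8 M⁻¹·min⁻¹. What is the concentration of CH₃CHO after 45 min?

0.007849 M

Step 1: For a second-order reaction: 1/[CH₃CHO] = 1/[CH₃CHO]₀ + kt
Step 2: 1/[CH₃CHO] = 1/0.714 + 2.8 × 45
Step 3: 1/[CH₃CHO] = 1.401 + 126 = 127.4
Step 4: [CH₃CHO] = 1/127.4 = 0.007849 M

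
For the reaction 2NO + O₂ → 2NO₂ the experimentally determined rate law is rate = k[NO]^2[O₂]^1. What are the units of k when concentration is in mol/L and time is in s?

(mol/L)⁻²·s⁻¹

Step 1: Overall order = 2 + 1 = 3.
Step 2: rate has units mol/L·s⁻¹; [NO]^2[O₂]^1 has units (mol/L)^3.
Step 3: k = rate/([NO]^2[O₂]^1), so units of k = (mol/L)^(1-3)·s⁻¹ = (mol/L)⁻²·s⁻¹.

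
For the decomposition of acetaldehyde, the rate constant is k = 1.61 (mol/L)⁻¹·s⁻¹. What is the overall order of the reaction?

second order (2)

Step 1: The units of k for an nth-order reaction are (concentration)^(1-n)·(time)⁻¹.
Step 2: Here k has units (mol/L)⁻¹·s⁻¹, so the concentration exponent is -1.
Step 3: 1 - n = -1 ⇒ n = 2. The reaction is second order.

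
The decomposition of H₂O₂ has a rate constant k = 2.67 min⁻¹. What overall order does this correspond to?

first order (1)

Step 1: The units of k for an nth-order reaction are (concentration)^(1-n)·(time)⁻¹.
Step 2: Here k has units min⁻¹, so the concentration exponent is 0.
Step 3: 1 - n = 0 ⇒ n = 1. The reaction is first order.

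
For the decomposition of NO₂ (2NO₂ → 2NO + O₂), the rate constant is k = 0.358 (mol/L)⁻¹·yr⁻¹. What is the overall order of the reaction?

second order (2)

Step 1: The units of k for an nth-order reaction are (concentration)^(1-n)·(time)⁻¹.
Step 2: Here k has units (mol/L)⁻¹·yr⁻¹, so the concentration exponent is -1.
Step 3: 1 - n = -1 ⇒ n = 2. The reaction is second order.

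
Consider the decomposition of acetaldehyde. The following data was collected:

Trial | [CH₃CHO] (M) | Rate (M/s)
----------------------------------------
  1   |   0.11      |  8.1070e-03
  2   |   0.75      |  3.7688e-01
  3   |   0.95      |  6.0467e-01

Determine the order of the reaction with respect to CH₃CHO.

second order (2)

Step 1: Compare trials to find order n where rate₂/rate₁ = ([CH₃CHO]₂/[CH₃CHO]₁)^n
Step 2: rate₂/rate₁ = 3.7688e-01/8.1070e-03 = 46.49
Step 3: [CH₃CHO]₂/[CH₃CHO]₁ = 0.75/0.11 = 6.818
Step 4: n = ln(46.49)/ln(6.818) = 2.00 ≈ 2
Step 5: The reaction is second order in CH₃CHO.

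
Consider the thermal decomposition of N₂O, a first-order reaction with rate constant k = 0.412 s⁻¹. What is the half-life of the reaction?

1.682 s

Step 1: For a first-order reaction, t₁/₂ = ln(2)/k
Step 2: t₁/₂ = ln(2)/0.412
Step 3: t₁/₂ = 0.6931/0.412 = 1.682 s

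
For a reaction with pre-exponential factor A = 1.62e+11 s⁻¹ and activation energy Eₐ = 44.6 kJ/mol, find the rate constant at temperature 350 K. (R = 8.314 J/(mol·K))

3.57e+04 s⁻¹

Step 1: Use the Arrhenius equation: k = A × exp(-Eₐ/RT)
Step 2: Convert Eₐ to J/mol: 44.6 kJ/mol = 44600 J/mol
Step 3: Calculate the exponent: -Eₐ/(RT) = -44600/(8.314 × 350) = -15.32699
Step 4: k = 1.62e+11 × exp(-15.32699)
Step 5: k = 1.62e+11 × 2.20583e-07 = 3.5734e+04 s⁻¹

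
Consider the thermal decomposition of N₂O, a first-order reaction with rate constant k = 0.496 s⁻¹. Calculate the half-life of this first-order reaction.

1.397 s

Step 1: For a first-order reaction, t₁/₂ = ln(2)/k
Step 2: t₁/₂ = ln(2)/0.496
Step 3: t₁/₂ = 0.6931/0.496 = 1.397 s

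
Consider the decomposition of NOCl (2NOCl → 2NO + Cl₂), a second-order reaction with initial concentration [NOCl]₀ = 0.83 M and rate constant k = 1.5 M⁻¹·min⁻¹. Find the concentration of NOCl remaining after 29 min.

0.02237 M

Step 1: For a second-order reaction: 1/[NOCl] = 1/[NOCl]₀ + kt
Step 2: 1/[NOCl] = 1/0.83 + 1.5 × 29
Step 3: 1/[NOCl] = 1.205 + 43.5 = 44.7
Step 4: [NOCl] = 1/44.7 = 0.02237 M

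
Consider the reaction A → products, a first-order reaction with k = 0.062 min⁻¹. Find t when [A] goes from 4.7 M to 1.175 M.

22.36 min

Step 1: For first-order: t = ln([A]₀/[A])/k
Step 2: t = ln(4.7/1.175)/0.062
Step 3: t = ln(4)/0.062
Step 4: t = 1.386/0.062 = 22.36 min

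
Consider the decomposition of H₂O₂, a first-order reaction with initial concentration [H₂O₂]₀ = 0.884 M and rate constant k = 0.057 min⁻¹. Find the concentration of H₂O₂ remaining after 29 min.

0.1693 M

Step 1: For a first-order reaction: [H₂O₂] = [H₂O₂]₀ × e^(-kt)
Step 2: [H₂O₂] = 0.884 × e^(-0.057 × 29)
Step 3: [H₂O₂] = 0.884 × e^(-1.653)
Step 4: [H₂O₂] = 0.884 × 0.191475 = 0.1693 M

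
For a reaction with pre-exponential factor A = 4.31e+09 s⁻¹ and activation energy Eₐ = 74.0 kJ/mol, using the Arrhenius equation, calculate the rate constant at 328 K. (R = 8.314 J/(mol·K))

7.07e-03 s⁻¹

Step 1: Use the Arrhenius equation: k = A × exp(-Eₐ/RT)
Step 2: Convert Eₐ to J/mol: 74.0 kJ/mol = 74000 J/mol
Step 3: Calculate the exponent: -Eₐ/(RT) = -74000/(8.314 × 328) = -27.13613
Step 4: k = 4.31e+09 × exp(-27.13613)
Step 5: k = 4.31e+09 × 1.64032e-12 = 7.0698e-03 s⁻¹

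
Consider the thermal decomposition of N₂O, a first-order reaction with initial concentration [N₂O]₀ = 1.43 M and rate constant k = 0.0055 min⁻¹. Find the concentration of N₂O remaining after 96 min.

0.8434 M

Step 1: For a first-order reaction: [N₂O] = [N₂O]₀ × e^(-kt)
Step 2: [N₂O] = 1.43 × e^(-0.0055 × 96)
Step 3: [N₂O] = 1.43 × e^(-0.528)
Step 4: [N₂O] = 1.43 × 0.589783 = 0.8434 M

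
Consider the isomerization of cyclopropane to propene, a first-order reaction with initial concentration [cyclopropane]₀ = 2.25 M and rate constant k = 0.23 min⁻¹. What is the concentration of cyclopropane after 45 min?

7.198e-05 M

Step 1: For a first-order reaction: [cyclopropane] = [cyclopropane]₀ × e^(-kt)
Step 2: [cyclopropane] = 2.25 × e^(-0.23 × 45)
Step 3: [cyclopropane] = 2.25 × e^(-10.35)
Step 4: [cyclopropane] = 2.25 × 3.19928e-05 = 7.198e-05 M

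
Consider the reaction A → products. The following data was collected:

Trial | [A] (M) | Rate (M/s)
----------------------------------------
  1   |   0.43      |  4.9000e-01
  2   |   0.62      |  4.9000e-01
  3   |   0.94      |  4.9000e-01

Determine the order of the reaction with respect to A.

zeroth order (0)

Step 1: Compare trials - when concentration changes, rate stays constant.
Step 2: rate₂/rate₁ = 4.9000e-01/4.9000e-01 = 1
Step 3: [A]₂/[A]₁ = 0.62/0.43 = 1.442
Step 4: Since rate ratio ≈ (conc ratio)^0, the reaction is zeroth order.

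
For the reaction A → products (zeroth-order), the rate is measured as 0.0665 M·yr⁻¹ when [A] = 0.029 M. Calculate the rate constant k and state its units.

0.0665 M·yr⁻¹

Step 1: For a zeroth-order reaction, rate = k (independent of concentration).
Step 2: k = rate = 0.0665 M·yr⁻¹.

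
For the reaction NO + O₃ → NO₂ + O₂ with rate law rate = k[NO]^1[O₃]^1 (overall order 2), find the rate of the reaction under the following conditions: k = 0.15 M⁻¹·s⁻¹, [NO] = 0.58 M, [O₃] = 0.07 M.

0.00609 M/s

Step 1: The rate law is rate = k[NO]^1[O₃]^1, overall order = 1+1 = 2
Step 2: Substitute values: rate = 0.15 × (0.58)^1 × (0.07)^1
Step 3: rate = 0.15 × 0.58 × 0.07 = 0.00609 M/s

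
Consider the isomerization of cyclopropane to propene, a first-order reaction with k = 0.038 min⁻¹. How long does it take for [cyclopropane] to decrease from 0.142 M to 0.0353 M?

36.63 min

Step 1: For first-order: t = ln([cyclopropane]₀/[cyclopropane])/k
Step 2: t = ln(0.142/0.0353)/0.038
Step 3: t = ln(4.023)/0.038
Step 4: t = 1.392/0.038 = 36.63 min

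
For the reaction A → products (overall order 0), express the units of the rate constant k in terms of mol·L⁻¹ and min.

mol·L⁻¹·min⁻¹

Step 1: For overall order n, rate = k × (concentration)^n.
Step 2: Rate has units mol·L⁻¹·min⁻¹; concentration term has units (mol·L⁻¹)^0.
Step 3: k = rate / (concentration)^n, so units of k = (mol·L⁻¹)^(1-0)·min⁻¹ = mol·L⁻¹·min⁻¹.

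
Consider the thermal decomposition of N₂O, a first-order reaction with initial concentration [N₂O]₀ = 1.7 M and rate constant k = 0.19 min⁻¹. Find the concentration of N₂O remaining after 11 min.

0.2103 M

Step 1: For a first-order reaction: [N₂O] = [N₂O]₀ × e^(-kt)
Step 2: [N₂O] = 1.7 × e^(-0.19 × 11)
Step 3: [N₂O] = 1.7 × e^(-2.09)
Step 4: [N₂O] = 1.7 × 0.123687 = 0.2103 M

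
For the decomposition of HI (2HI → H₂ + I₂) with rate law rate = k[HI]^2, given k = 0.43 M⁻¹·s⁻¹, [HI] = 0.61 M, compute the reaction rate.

0.16 M/s

Step 1: Identify the rate law: rate = k[HI]^2
Step 2: Substitute values: rate = 0.43 × (0.61)^2
Step 3: Calculate: rate = 0.43 × 0.3721 = 0.160003 M/s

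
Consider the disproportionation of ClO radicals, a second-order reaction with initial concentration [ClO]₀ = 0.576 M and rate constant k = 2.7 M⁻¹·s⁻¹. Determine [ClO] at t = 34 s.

0.01069 M

Step 1: For a second-order reaction: 1/[ClO] = 1/[ClO]₀ + kt
Step 2: 1/[ClO] = 1/0.576 + 2.7 × 34
Step 3: 1/[ClO] = 1.736 + 91.8 = 93.54
Step 4: [ClO] = 1/93.54 = 0.01069 M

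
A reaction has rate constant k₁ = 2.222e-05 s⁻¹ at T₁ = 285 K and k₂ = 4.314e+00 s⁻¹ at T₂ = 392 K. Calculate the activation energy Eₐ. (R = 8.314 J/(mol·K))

105.7 kJ/mol

Step 1: Use the two-temperature Arrhenius form: ln(k₂/k₁) = -Eₐ/R × (1/T₂ - 1/T₁)
Step 2: ln(k₂/k₁) = ln(4.314e+00/2.222e-05) = ln(194149) = 12.1764
Step 3: 1/T₂ - 1/T₁ = 1/392 - 1/285 = -9.577515e-04 K⁻¹
Step 4: Eₐ = -R × ln(k₂/k₁) / (1/T₂ - 1/T₁) = -8.314 × 12.1764 / -9.577515e-04
Step 5: Eₐ = 1.0570e+05 J/mol = 105.7 kJ/mol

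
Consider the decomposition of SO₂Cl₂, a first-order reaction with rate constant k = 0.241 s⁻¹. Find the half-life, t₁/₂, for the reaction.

2.876 s

Step 1: For a first-order reaction, t₁/₂ = ln(2)/k
Step 2: t₁/₂ = ln(2)/0.241
Step 3: t₁/₂ = 0.6931/0.241 = 2.876 s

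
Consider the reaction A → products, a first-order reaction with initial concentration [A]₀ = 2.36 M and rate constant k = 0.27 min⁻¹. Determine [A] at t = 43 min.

2.142e-05 M

Step 1: For a first-order reaction: [A] = [A]₀ × e^(-kt)
Step 2: [A] = 2.36 × e^(-0.27 × 43)
Step 3: [A] = 2.36 × e^(-11.61)
Step 4: [A] = 2.36 × 9.07488e-06 = 2.142e-05 M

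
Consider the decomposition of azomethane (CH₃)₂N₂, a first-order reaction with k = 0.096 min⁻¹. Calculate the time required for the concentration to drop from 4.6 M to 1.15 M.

14.44 min

Step 1: For first-order: t = ln([azomethane]₀/[azomethane])/k
Step 2: t = ln(4.6/1.15)/0.096
Step 3: t = ln(4)/0.096
Step 4: t = 1.386/0.096 = 14.44 min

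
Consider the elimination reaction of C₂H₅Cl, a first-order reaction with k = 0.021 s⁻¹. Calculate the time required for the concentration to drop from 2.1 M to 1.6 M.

12.95 s

Step 1: For first-order: t = ln([C₂H₅Cl]₀/[C₂H₅Cl])/k
Step 2: t = ln(2.1/1.6)/0.021
Step 3: t = ln(1.312)/0.021
Step 4: t = 0.2719/0.021 = 12.95 s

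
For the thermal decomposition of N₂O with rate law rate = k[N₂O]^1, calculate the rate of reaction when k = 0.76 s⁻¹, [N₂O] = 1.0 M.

0.76 M/s

Step 1: Identify the rate law: rate = k[N₂O]^1
Step 2: Substitute values: rate = 0.76 × (1.0)^1
Step 3: Calculate: rate = 0.76 × 1 = 0.76 M/s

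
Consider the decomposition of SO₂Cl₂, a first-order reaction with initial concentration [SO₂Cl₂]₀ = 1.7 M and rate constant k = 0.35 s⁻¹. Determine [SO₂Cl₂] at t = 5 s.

0.2954 M

Step 1: For a first-order reaction: [SO₂Cl₂] = [SO₂Cl₂]₀ × e^(-kt)
Step 2: [SO₂Cl₂] = 1.7 × e^(-0.35 × 5)
Step 3: [SO₂Cl₂] = 1.7 × e^(-1.75)
Step 4: [SO₂Cl₂] = 1.7 × 0.173774 = 0.2954 M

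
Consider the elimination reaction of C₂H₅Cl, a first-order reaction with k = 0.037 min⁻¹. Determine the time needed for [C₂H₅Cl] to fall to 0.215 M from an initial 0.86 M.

37.47 min

Step 1: For first-order: t = ln([C₂H₅Cl]₀/[C₂H₅Cl])/k
Step 2: t = ln(0.86/0.215)/0.037
Step 3: t = ln(4)/0.037
Step 4: t = 1.386/0.037 = 37.47 min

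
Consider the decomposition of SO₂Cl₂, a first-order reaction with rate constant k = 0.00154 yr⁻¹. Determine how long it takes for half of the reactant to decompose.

450.1 yr

Step 1: For a first-order reaction, t₁/₂ = ln(2)/k
Step 2: t₁/₂ = ln(2)/0.00154
Step 3: t₁/₂ = 0.6931/0.00154 = 450.1 yr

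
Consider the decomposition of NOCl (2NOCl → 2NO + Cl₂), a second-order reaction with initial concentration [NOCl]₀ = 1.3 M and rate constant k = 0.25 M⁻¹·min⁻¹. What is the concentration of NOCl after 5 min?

0.4952 M

Step 1: For a second-order reaction: 1/[NOCl] = 1/[NOCl]₀ + kt
Step 2: 1/[NOCl] = 1/1.3 + 0.25 × 5
Step 3: 1/[NOCl] = 0.7692 + 1.25 = 2.019
Step 4: [NOCl] = 1/2.019 = 0.4952 M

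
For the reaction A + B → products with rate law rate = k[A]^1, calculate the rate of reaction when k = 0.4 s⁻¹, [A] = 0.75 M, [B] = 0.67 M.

0.3 M/s

Step 1: The rate law is rate = k[A]^1
Step 2: Note that the rate does not depend on [B] (zero order in B).
Step 3: rate = 0.4 × (0.75)^1 = 0.3 M/s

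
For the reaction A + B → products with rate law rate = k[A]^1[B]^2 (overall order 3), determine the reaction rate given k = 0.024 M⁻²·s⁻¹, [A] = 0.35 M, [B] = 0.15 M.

0.000189 M/s

Step 1: The rate law is rate = k[A]^1[B]^2, overall order = 1+2 = 3
Step 2: Substitute values: rate = 0.024 × (0.35)^1 × (0.15)^2
Step 3: rate = 0.024 × 0.35 × 0.0225 = 0.000189 M/s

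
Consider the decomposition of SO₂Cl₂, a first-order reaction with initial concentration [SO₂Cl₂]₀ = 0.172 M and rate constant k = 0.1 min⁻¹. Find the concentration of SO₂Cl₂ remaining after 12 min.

0.05181 M

Step 1: For a first-order reaction: [SO₂Cl₂] = [SO₂Cl₂]₀ × e^(-kt)
Step 2: [SO₂Cl₂] = 0.172 × e^(-0.1 × 12)
Step 3: [SO₂Cl₂] = 0.172 × e^(-1.2)
Step 4: [SO₂Cl₂] = 0.172 × 0.301194 = 0.05181 M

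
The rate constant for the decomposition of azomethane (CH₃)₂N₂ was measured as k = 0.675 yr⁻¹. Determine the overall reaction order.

first order (1)

Step 1: The units of k for an nth-order reaction are (concentration)^(1-n)·(time)⁻¹.
Step 2: Here k has units yr⁻¹, so the concentration exponent is 0.
Step 3: 1 - n = 0 ⇒ n = 1. The reaction is first order.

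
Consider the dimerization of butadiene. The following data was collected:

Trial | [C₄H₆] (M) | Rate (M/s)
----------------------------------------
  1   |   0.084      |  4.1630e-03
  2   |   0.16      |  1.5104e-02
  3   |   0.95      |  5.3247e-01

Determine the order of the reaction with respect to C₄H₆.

second order (2)

Step 1: Compare trials to find order n where rate₂/rate₁ = ([C₄H₆]₂/[C₄H₆]₁)^n
Step 2: rate₂/rate₁ = 1.5104e-02/4.1630e-03 = 3.628
Step 3: [C₄H₆]₂/[C₄H₆]₁ = 0.16/0.084 = 1.905
Step 4: n = ln(3.628)/ln(1.905) = 2.00 ≈ 2
Step 5: The reaction is second order in C₄H₆.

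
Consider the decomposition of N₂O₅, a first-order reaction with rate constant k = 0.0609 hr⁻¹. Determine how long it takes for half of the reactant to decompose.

11.38 hr

Step 1: For a first-order reaction, t₁/₂ = ln(2)/k
Step 2: t₁/₂ = ln(2)/0.0609
Step 3: t₁/₂ = 0.6931/0.0609 = 11.38 hr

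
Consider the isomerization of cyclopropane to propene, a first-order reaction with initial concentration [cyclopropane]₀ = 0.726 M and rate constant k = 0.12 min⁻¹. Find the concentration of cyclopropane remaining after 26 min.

0.03206 M

Step 1: For a first-order reaction: [cyclopropane] = [cyclopropane]₀ × e^(-kt)
Step 2: [cyclopropane] = 0.726 × e^(-0.12 × 26)
Step 3: [cyclopropane] = 0.726 × e^(-3.12)
Step 4: [cyclopropane] = 0.726 × 0.0441572 = 0.03206 M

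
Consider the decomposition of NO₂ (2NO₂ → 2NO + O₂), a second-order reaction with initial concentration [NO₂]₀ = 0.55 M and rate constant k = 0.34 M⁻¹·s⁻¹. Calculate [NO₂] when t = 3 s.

0.3523 M

Step 1: For a second-order reaction: 1/[NO₂] = 1/[NO₂]₀ + kt
Step 2: 1/[NO₂] = 1/0.55 + 0.34 × 3
Step 3: 1/[NO₂] = 1.818 + 1.02 = 2.838
Step 4: [NO₂] = 1/2.838 = 0.3523 M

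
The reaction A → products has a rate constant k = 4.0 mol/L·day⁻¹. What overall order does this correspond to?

zeroth order (0)

Step 1: The units of k for an nth-order reaction are (concentration)^(1-n)·(time)⁻¹.
Step 2: Here k has units mol/L·day⁻¹, so the concentration exponent is 1.
Step 3: 1 - n = 1 ⇒ n = 0. The reaction is zeroth order.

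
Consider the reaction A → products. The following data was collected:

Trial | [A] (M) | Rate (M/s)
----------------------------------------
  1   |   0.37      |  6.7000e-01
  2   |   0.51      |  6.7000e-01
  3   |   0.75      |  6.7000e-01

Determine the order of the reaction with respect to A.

zeroth order (0)

Step 1: Compare trials - when concentration changes, rate stays constant.
Step 2: rate₂/rate₁ = 6.7000e-01/6.7000e-01 = 1
Step 3: [A]₂/[A]₁ = 0.51/0.37 = 1.378
Step 4: Since rate ratio ≈ (conc ratio)^0, the reaction is zeroth order.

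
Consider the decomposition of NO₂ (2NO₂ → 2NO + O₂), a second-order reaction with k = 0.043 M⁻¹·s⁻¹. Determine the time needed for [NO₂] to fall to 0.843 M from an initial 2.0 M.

15.96 s

Step 1: For second-order: t = (1/[NO₂] - 1/[NO₂]₀)/k
Step 2: t = (1/0.843 - 1/2.0)/0.043
Step 3: t = (1.186 - 0.5)/0.043
Step 4: t = 0.6862/0.043 = 15.96 s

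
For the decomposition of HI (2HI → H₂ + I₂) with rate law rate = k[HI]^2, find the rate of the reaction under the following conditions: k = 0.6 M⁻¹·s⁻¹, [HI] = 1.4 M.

1.176 M/s

Step 1: Identify the rate law: rate = k[HI]^2
Step 2: Substitute values: rate = 0.6 × (1.4)^2
Step 3: Calculate: rate = 0.6 × 1.96 = 1.176 M/s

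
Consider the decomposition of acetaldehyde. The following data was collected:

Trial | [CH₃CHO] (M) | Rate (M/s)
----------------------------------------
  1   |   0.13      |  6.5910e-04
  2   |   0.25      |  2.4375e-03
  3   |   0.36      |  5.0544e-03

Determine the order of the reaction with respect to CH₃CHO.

second order (2)

Step 1: Compare trials to find order n where rate₂/rate₁ = ([CH₃CHO]₂/[CH₃CHO]₁)^n
Step 2: rate₂/rate₁ = 2.4375e-03/6.5910e-04 = 3.698
Step 3: [CH₃CHO]₂/[CH₃CHO]₁ = 0.25/0.13 = 1.923
Step 4: n = ln(3.698)/ln(1.923) = 2.00 ≈ 2
Step 5: The reaction is second order in CH₃CHO.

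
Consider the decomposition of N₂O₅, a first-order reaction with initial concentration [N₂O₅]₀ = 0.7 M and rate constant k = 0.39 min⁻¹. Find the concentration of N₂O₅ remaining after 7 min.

0.04565 M

Step 1: For a first-order reaction: [N₂O₅] = [N₂O₅]₀ × e^(-kt)
Step 2: [N₂O₅] = 0.7 × e^(-0.39 × 7)
Step 3: [N₂O₅] = 0.7 × e^(-2.73)
Step 4: [N₂O₅] = 0.7 × 0.0652193 = 0.04565 M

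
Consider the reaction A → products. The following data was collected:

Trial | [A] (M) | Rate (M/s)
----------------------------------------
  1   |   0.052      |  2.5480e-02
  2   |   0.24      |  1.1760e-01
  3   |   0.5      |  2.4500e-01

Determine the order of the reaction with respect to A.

first order (1)

Step 1: Compare trials to find order n where rate₂/rate₁ = ([A]₂/[A]₁)^n
Step 2: rate₂/rate₁ = 1.1760e-01/2.5480e-02 = 4.615
Step 3: [A]₂/[A]₁ = 0.24/0.052 = 4.615
Step 4: n = ln(4.615)/ln(4.615) = 1.00 ≈ 1
Step 5: The reaction is first order in A.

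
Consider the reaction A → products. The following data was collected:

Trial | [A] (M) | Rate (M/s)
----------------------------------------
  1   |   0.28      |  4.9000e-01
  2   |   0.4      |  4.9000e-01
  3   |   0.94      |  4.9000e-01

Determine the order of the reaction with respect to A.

zeroth order (0)

Step 1: Compare trials - when concentration changes, rate stays constant.
Step 2: rate₂/rate₁ = 4.9000e-01/4.9000e-01 = 1
Step 3: [A]₂/[A]₁ = 0.4/0.28 = 1.429
Step 4: Since rate ratio ≈ (conc ratio)^0, the reaction is zeroth order.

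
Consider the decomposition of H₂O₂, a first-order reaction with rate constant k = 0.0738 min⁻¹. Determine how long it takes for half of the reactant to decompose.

9.392 min

Step 1: For a first-order reaction, t₁/₂ = ln(2)/k
Step 2: t₁/₂ = ln(2)/0.0738
Step 3: t₁/₂ = 0.6931/0.0738 = 9.392 min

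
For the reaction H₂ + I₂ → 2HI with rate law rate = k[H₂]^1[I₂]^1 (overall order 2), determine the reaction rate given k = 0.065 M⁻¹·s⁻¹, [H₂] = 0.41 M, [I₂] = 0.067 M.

0.001786 M/s

Step 1: The rate law is rate = k[H₂]^1[I₂]^1, overall order = 1+1 = 2
Step 2: Substitute values: rate = 0.065 × (0.41)^1 × (0.067)^1
Step 3: rate = 0.065 × 0.41 × 0.067 = 0.00178555 M/s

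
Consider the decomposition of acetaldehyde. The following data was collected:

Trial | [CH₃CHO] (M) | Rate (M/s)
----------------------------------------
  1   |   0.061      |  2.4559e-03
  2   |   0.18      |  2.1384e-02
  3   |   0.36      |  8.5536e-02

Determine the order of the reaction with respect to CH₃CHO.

second order (2)

Step 1: Compare trials to find order n where rate₂/rate₁ = ([CH₃CHO]₂/[CH₃CHO]₁)^n
Step 2: rate₂/rate₁ = 2.1384e-02/2.4559e-03 = 8.707
Step 3: [CH₃CHO]₂/[CH₃CHO]₁ = 0.18/0.061 = 2.951
Step 4: n = ln(8.707)/ln(2.951) = 2.00 ≈ 2
Step 5: The reaction is second order in CH₃CHO.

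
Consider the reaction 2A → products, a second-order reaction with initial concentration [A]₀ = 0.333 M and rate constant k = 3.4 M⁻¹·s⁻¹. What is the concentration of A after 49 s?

0.005896 M

Step 1: For a second-order reaction: 1/[A] = 1/[A]₀ + kt
Step 2: 1/[A] = 1/0.333 + 3.4 × 49
Step 3: 1/[A] = 3.003 + 166.6 = 169.6
Step 4: [A] = 1/169.6 = 0.005896 M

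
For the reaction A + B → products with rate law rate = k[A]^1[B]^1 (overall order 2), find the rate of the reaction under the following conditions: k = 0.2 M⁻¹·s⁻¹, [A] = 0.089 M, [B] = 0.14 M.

0.002492 M/s

Step 1: The rate law is rate = k[A]^1[B]^1, overall order = 1+1 = 2
Step 2: Substitute values: rate = 0.2 × (0.089)^1 × (0.14)^1
Step 3: rate = 0.2 × 0.089 × 0.14 = 0.002492 M/s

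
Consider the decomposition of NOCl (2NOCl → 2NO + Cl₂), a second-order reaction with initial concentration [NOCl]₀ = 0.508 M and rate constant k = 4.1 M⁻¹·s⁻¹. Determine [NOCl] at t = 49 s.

0.004929 M

Step 1: For a second-order reaction: 1/[NOCl] = 1/[NOCl]₀ + kt
Step 2: 1/[NOCl] = 1/0.508 + 4.1 × 49
Step 3: 1/[NOCl] = 1.969 + 200.9 = 202.9
Step 4: [NOCl] = 1/202.9 = 0.004929 M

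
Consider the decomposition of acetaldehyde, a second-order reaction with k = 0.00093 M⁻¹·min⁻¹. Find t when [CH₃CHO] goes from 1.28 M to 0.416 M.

1745 min

Step 1: For second-order: t = (1/[CH₃CHO] - 1/[CH₃CHO]₀)/k
Step 2: t = (1/0.416 - 1/1.28)/0.00093
Step 3: t = (2.404 - 0.7812)/0.00093
Step 4: t = 1.623/0.00093 = 1745 min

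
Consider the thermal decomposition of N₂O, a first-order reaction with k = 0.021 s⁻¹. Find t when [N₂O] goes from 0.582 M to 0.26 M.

38.37 s

Step 1: For first-order: t = ln([N₂O]₀/[N₂O])/k
Step 2: t = ln(0.582/0.26)/0.021
Step 3: t = ln(2.238)/0.021
Step 4: t = 0.8058/0.021 = 38.37 s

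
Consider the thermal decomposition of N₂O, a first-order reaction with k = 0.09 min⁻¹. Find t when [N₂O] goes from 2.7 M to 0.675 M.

15.4 min

Step 1: For first-order: t = ln([N₂O]₀/[N₂O])/k
Step 2: t = ln(2.7/0.675)/0.09
Step 3: t = ln(4)/0.09
Step 4: t = 1.386/0.09 = 15.4 min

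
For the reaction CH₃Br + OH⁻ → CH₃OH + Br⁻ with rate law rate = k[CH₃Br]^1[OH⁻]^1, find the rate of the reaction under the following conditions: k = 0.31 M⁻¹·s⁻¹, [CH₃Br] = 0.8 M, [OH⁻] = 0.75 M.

0.186 M/s

Step 1: The rate law is rate = k[CH₃Br]^1[OH⁻]^1
Step 2: Substitute: rate = 0.31 × (0.8)^1 × (0.75)^1
Step 3: rate = 0.31 × 0.8 × 0.75 = 0.186 M/s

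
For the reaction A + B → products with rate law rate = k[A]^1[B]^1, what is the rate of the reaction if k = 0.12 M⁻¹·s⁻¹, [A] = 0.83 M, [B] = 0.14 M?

0.01394 M/s

Step 1: The rate law is rate = k[A]^1[B]^1
Step 2: Substitute: rate = 0.12 × (0.83)^1 × (0.14)^1
Step 3: rate = 0.12 × 0.83 × 0.14 = 0.013944 M/s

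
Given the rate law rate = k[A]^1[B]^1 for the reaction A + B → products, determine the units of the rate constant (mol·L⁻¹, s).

(mol·L⁻¹)⁻¹·s⁻¹

Step 1: Overall order = 1 + 1 = 2.
Step 2: rate has units mol·L⁻¹·s⁻¹; [A]^1[B]^1 has units (mol·L⁻¹)^2.
Step 3: k = rate/([A]^1[B]^1), so units of k = (mol·L⁻¹)^(1-2)·s⁻¹ = (mol·L⁻¹)⁻¹·s⁻¹.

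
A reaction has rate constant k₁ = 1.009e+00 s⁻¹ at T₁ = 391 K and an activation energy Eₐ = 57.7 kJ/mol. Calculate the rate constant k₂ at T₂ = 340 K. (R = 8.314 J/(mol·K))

7.041e-02 s⁻¹

Step 1: Use the two-temperature Arrhenius form: ln(k₂/k₁) = -Eₐ/R × (1/T₂ - 1/T₁)
Step 2: Convert Eₐ to J/mol: 57.7 kJ/mol = 57700 J/mol
Step 3: 1/T₂ - 1/T₁ = 1/340 - 1/391 = 3.836317e-04 K⁻¹
Step 4: ln(k₂/k₁) = -57700/8.314 × 3.836317e-04 = -2.66244
Step 5: k₂ = k₁ × exp(-2.66244) = 1.009e+00 × 6.97778e-02 = 7.041e-02 s⁻¹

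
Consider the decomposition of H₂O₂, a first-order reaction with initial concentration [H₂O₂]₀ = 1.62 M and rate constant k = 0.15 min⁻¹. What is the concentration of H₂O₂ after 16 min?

0.147 M

Step 1: For a first-order reaction: [H₂O₂] = [H₂O₂]₀ × e^(-kt)
Step 2: [H₂O₂] = 1.62 × e^(-0.15 × 16)
Step 3: [H₂O₂] = 1.62 × e^(-2.4)
Step 4: [H₂O₂] = 1.62 × 0.090718 = 0.147 M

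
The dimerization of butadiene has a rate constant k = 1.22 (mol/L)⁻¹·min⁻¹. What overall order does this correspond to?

second order (2)

Step 1: The units of k for an nth-order reaction are (concentration)^(1-n)·(time)⁻¹.
Step 2: Here k has units (mol/L)⁻¹·min⁻¹, so the concentration exponent is -1.
Step 3: 1 - n = -1 ⇒ n = 2. The reaction is second order.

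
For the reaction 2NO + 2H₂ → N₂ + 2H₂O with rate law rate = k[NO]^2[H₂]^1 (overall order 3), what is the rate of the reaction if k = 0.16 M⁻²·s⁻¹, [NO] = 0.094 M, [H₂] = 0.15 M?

0.0002121 M/s

Step 1: The rate law is rate = k[NO]^2[H₂]^1, overall order = 2+1 = 3
Step 2: Substitute values: rate = 0.16 × (0.094)^2 × (0.15)^1
Step 3: rate = 0.16 × 0.008836 × 0.15 = 0.000212064 M/s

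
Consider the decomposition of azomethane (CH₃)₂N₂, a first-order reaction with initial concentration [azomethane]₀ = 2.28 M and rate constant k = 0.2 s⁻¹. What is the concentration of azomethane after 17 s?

0.07609 M

Step 1: For a first-order reaction: [azomethane] = [azomethane]₀ × e^(-kt)
Step 2: [azomethane] = 2.28 × e^(-0.2 × 17)
Step 3: [azomethane] = 2.28 × e^(-3.4)
Step 4: [azomethane] = 2.28 × 0.0333733 = 0.07609 M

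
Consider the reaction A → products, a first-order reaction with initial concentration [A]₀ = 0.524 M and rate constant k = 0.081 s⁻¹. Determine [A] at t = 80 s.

0.0008037 M

Step 1: For a first-order reaction: [A] = [A]₀ × e^(-kt)
Step 2: [A] = 0.524 × e^(-0.081 × 80)
Step 3: [A] = 0.524 × e^(-6.48)
Step 4: [A] = 0.524 × 0.00153381 = 0.0008037 M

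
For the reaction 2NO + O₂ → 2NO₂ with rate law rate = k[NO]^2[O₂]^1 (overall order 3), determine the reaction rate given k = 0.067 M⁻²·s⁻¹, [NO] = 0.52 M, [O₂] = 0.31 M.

0.005616 M/s

Step 1: The rate law is rate = k[NO]^2[O₂]^1, overall order = 2+1 = 3
Step 2: Substitute values: rate = 0.067 × (0.52)^2 × (0.31)^1
Step 3: rate = 0.067 × 0.2704 × 0.31 = 0.00561621 M/s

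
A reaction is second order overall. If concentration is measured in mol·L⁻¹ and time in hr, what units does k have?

(mol·L⁻¹)⁻¹·hr⁻¹

Step 1: For overall order n, rate = k × (concentration)^n.
Step 2: Rate has units mol·L⁻¹·hr⁻¹; concentration term has units (mol·L⁻¹)^2.
Step 3: k = rate / (concentration)^n, so units of k = (mol·L⁻¹)^(1-2)·hr⁻¹ = (mol·L⁻¹)⁻¹·hr⁻¹.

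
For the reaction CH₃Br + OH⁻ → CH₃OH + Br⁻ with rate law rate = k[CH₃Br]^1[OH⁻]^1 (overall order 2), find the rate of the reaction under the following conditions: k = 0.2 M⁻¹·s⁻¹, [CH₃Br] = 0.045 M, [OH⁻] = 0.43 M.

0.00387 M/s

Step 1: The rate law is rate = k[CH₃Br]^1[OH⁻]^1, overall order = 1+1 = 2
Step 2: Substitute values: rate = 0.2 × (0.045)^1 × (0.43)^1
Step 3: rate = 0.2 × 0.045 × 0.43 = 0.00387 M/s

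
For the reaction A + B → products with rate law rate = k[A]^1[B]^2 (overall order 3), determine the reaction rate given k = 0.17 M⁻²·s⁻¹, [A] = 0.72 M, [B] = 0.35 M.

0.01499 M/s

Step 1: The rate law is rate = k[A]^1[B]^2, overall order = 1+2 = 3
Step 2: Substitute values: rate = 0.17 × (0.72)^1 × (0.35)^2
Step 3: rate = 0.17 × 0.72 × 0.1225 = 0.014994 M/s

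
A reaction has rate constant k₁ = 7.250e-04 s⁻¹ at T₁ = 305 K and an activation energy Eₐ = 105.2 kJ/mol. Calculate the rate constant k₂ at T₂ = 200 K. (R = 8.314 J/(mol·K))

2.519e-13 s⁻¹

Step 1: Use the two-temperature Arrhenius form: ln(k₂/k₁) = -Eₐ/R × (1/T₂ - 1/T₁)
Step 2: Convert Eₐ to J/mol: 105.2 kJ/mol = 105200 J/mol
Step 3: 1/T₂ - 1/T₁ = 1/200 - 1/305 = 1.721311e-03 K⁻¹
Step 4: ln(k₂/k₁) = -105200/8.314 × 1.721311e-03 = -21.78036
Step 5: k₂ = k₁ × exp(-21.78036) = 7.250e-04 × 3.47464e-10 = 2.519e-13 s⁻¹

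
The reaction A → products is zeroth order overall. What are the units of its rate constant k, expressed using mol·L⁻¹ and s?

mol·L⁻¹·s⁻¹

Step 1: For overall order n, rate = k × (concentration)^n.
Step 2: Rate has units mol·L⁻¹·s⁻¹; concentration term has units (mol·L⁻¹)^0.
Step 3: k = rate / (concentration)^n, so units of k = (mol·L⁻¹)^(1-0)·s⁻¹ = mol·L⁻¹·s⁻¹.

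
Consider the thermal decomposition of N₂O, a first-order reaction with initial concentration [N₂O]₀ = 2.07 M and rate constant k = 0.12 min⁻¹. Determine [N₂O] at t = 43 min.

0.01189 M

Step 1: For a first-order reaction: [N₂O] = [N₂O]₀ × e^(-kt)
Step 2: [N₂O] = 2.07 × e^(-0.12 × 43)
Step 3: [N₂O] = 2.07 × e^(-5.16)
Step 4: [N₂O] = 2.07 × 0.0057417 = 0.01189 M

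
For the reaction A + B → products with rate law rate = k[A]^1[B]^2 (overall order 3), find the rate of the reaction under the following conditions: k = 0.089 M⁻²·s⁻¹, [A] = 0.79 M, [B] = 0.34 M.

0.008128 M/s

Step 1: The rate law is rate = k[A]^1[B]^2, overall order = 1+2 = 3
Step 2: Substitute values: rate = 0.089 × (0.79)^1 × (0.34)^2
Step 3: rate = 0.089 × 0.79 × 0.1156 = 0.00812784 M/s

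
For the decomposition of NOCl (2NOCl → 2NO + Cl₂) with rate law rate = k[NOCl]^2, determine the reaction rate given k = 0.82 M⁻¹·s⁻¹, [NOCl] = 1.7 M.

2.37 M/s

Step 1: Identify the rate law: rate = k[NOCl]^2
Step 2: Substitute values: rate = 0.82 × (1.7)^2
Step 3: Calculate: rate = 0.82 × 2.89 = 2.3698 M/s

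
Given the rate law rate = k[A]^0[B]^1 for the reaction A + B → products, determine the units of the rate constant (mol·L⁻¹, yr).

yr⁻¹

Step 1: Overall order = 0 + 1 = 1.
Step 2: rate has units mol·L⁻¹·yr⁻¹; [A]^0[B]^1 has units (mol·L⁻¹)^1.
Step 3: k = rate/([A]^0[B]^1), so units of k = (mol·L⁻¹)^(1-1)·yr⁻¹ = yr⁻¹.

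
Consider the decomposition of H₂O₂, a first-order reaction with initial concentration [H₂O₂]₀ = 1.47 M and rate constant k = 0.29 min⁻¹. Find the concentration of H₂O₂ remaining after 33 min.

0.0001026 M

Step 1: For a first-order reaction: [H₂O₂] = [H₂O₂]₀ × e^(-kt)
Step 2: [H₂O₂] = 1.47 × e^(-0.29 × 33)
Step 3: [H₂O₂] = 1.47 × e^(-9.57)
Step 4: [H₂O₂] = 1.47 × 6.97914e-05 = 0.0001026 M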